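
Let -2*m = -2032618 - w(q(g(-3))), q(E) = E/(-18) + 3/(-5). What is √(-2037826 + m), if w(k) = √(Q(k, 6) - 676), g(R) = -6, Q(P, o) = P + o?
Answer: √(-919365300 + 30*I*√150810)/30 ≈ 0.0064038 + 1010.7*I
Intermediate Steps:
q(E) = -⅗ - E/18 (q(E) = E*(-1/18) + 3*(-⅕) = -E/18 - ⅗ = -⅗ - E/18)
w(k) = √(-670 + k) (w(k) = √((k + 6) - 676) = √((6 + k) - 676) = √(-670 + k))
m = 1016309 + I*√150810/30 (m = -(-2032618 - √(-670 + (-⅗ - 1/18*(-6))))/2 = -(-2032618 - √(-670 + (-⅗ + ⅓)))/2 = -(-2032618 - √(-670 - 4/15))/2 = -(-2032618 - √(-10054/15))/2 = -(-2032618 - I*√150810/15)/2 = 1016309 + I*√150810/30 ≈ 1.0163e+6 + 12.945*I)
√(-2037826 + m) = √(-2037826 + (1016309 + I*√150810/30)) = √(-1021517 + I*√150810/30)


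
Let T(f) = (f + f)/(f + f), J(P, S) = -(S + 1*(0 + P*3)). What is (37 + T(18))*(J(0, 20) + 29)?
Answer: 342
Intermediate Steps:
J(P, S) = -S - 3*P (J(P, S) = -(S + 1*(0 + 3*P)) = -(S + 1*(3*P)) = -(S + 3*P) = -S - 3*P)
T(f) = 1 (T(f) = (2*f)/((2*f)) = (2*f)*(1/(2*f)) = 1)
(37 + T(18))*(J(0, 20) + 29) = (37 + 1)*((-1*20 - 3*0) + 29) = 38*((-20 + 0) + 29) = 38*(-20 + 29) = 38*9 = 342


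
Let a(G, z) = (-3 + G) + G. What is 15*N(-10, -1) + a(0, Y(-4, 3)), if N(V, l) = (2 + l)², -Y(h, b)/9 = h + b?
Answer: 12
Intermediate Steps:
Y(h, b) = -9*b - 9*h (Y(h, b) = -9*(h + b) = -9*(b + h) = -9*b - 9*h)
a(G, z) = -3 + 2*G
15*N(-10, -1) + a(0, Y(-4, 3)) = 15*(2 - 1)² + (-3 + 2*0) = 15*1² + (-3 + 0) = 15*1 - 3 = 15 - 3 = 12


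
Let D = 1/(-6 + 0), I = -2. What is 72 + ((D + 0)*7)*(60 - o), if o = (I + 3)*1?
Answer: 19/6 ≈ 3.1667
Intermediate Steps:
D = -⅙ (D = 1/(-6) = -⅙ ≈ -0.16667)
o = 1 (o = (-2 + 3)*1 = 1*1 = 1)
72 + ((D + 0)*7)*(60 - o) = 72 + ((-⅙ + 0)*7)*(60 - 1*1) = 72 + (-⅙*7)*(60 - 1) = 72 - 7/6*59 = 72 - 413/6 = 19/6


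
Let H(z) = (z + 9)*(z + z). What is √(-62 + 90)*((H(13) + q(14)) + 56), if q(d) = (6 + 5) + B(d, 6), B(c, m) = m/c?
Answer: 8952*√7/7 ≈ 3383.5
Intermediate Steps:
H(z) = 2*z*(9 + z) (H(z) = (9 + z)*(2*z) = 2*z*(9 + z))
q(d) = 11 + 6/d (q(d) = (6 + 5) + 6/d = 11 + 6/d)
√(-62 + 90)*((H(13) + q(14)) + 56) = √(-62 + 90)*((2*13*(9 + 13) + (11 + 6/14)) + 56) = √28*((2*13*22 + (11 + 6*(1/14))) + 56) = (2*√7)*((572 + (11 + 3/7)) + 56) = (2*√7)*((572 + 80/7) + 56) = (2*√7)*(4084/7 + 56) = (2*√7)*(4476/7) = 8952*√7/7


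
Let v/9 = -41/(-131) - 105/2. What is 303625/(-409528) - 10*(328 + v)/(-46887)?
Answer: -277276429795/359343093288 ≈ -0.77162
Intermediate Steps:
v = -123057/262 (v = 9*(-41/(-131) - 105/2) = 9*(-41*(-1/131) - 105*½) = 9*(41/131 - 105/2) = 9*(-13673/262) = -123057/262 ≈ -469.68)
303625/(-409528) - 10*(328 + v)/(-46887) = 303625/(-409528) - 10*(328 - 123057/262)/(-46887) = 303625*(-1/409528) - 10*(-37121/262)*(-1/46887) = -43375/58504 + (185605/131)*(-1/46887) = -43375/58504 - 185605/6142197 = -277276429795/359343093288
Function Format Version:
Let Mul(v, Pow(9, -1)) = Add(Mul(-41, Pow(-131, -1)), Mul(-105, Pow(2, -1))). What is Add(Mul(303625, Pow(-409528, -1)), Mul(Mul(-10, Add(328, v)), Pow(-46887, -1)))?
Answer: Rational(-277276429795, 359343093288) ≈ -0.77162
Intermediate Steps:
v = Rational(-123057, 262) (v = Mul(9, Add(Mul(-41, Pow(-131, -1)), Mul(-105, Pow(2, -1)))) = Mul(9, Add(Mul(-41, Rational(-1, 131)), Mul(-105, Rational(1, 2)))) = Mul(9, Add(Rational(41, 131), Rational(-105, 2))) = Mul(9, Rational(-13673, 262)) = Rational(-123057, 262) ≈ -469.68)
Add(Mul(303625, Pow(-409528, -1)), Mul(Mul(-10, Add(328, v)), Pow(-46887, -1))) = Add(Mul(303625, Pow(-409528, -1)), Mul(Mul(-10, Add(328, Rational(-123057, 262))), Pow(-46887, -1))) = Add(Mul(303625, Rational(-1, 409528)), Mul(Mul(-10, Rational(-37121, 262)), Rational(-1, 46887))) = Add(Rational(-43375, 58504), Mul(Rational(185605, 131), Rational(-1, 46887))) = Add(Rational(-43375, 58504), Rational(-185605, 6142197)) = Rational(-277276429795, 359343093288)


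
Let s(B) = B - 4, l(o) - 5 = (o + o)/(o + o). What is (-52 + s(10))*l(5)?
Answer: -276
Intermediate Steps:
l(o) = 6 (l(o) = 5 + (o + o)/(o + o) = 5 + (2*o)/((2*o)) = 5 + (2*o)*(1/(2*o)) = 5 + 1 = 6)
s(B) = -4 + B
(-52 + s(10))*l(5) = (-52 + (-4 + 10))*6 = (-52 + 6)*6 = -46*6 = -276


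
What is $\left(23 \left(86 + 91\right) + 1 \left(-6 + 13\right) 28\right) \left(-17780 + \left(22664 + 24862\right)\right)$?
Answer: $126926182$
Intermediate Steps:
$\left(23 \left(86 + 91\right) + 1 \left(-6 + 13\right) 28\right) \left(-17780 + \left(22664 + 24862\right)\right) = \left(23 \cdot 177 + 1 \cdot 7 \cdot 28\right) \left(-17780 + 47526\right) = \left(4071 + 7 \cdot 28\right) 29746 = \left(4071 + 196\right) 29746 = 4267 \cdot 29746 = 126926182$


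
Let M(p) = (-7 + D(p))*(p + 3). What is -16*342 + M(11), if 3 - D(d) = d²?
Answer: -7222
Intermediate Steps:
D(d) = 3 - d²
M(p) = (-4 - p²)*(3 + p) (M(p) = (-7 + (3 - p²))*(p + 3) = (-4 - p²)*(3 + p))
-16*342 + M(11) = -16*342 + (-12 - 1*11³ - 4*11 - 3*11²) = -5472 + (-12 - 1*1331 - 44 - 3*121) = -5472 + (-12 - 1331 - 44 - 363) = -5472 - 1750 = -7222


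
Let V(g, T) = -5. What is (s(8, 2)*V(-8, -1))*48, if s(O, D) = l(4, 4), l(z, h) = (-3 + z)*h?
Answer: -960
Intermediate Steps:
l(z, h) = h*(-3 + z)
s(O, D) = 4 (s(O, D) = 4*(-3 + 4) = 4*1 = 4)
(s(8, 2)*V(-8, -1))*48 = (4*(-5))*48 = -20*48 = -960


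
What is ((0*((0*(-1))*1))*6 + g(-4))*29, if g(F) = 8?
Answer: 232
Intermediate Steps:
((0*((0*(-1))*1))*6 + g(-4))*29 = ((0*((0*(-1))*1))*6 + 8)*29 = ((0*(0*1))*6 + 8)*29 = ((0*0)*6 + 8)*29 = (0*6 + 8)*29 = (0 + 8)*29 = 8*29 = 232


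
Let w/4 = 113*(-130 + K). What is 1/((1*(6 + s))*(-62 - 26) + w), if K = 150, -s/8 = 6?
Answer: 1/12736 ≈ 7.8518e-5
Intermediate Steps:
s = -48 (s = -8*6 = -48)
w = 9040 (w = 4*(113*(-130 + 150)) = 4*(113*20) = 4*2260 = 9040)
1/((1*(6 + s))*(-62 - 26) + w) = 1/((1*(6 - 48))*(-62 - 26) + 9040) = 1/((1*(-42))*(-88) + 9040) = 1/(-42*(-88) + 9040) = 1/(3696 + 9040) = 1/12736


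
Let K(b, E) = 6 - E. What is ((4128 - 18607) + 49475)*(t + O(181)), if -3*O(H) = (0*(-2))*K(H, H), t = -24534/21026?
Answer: -429295932/10513 ≈ -40835.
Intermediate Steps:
t = -12267/10513 (t = -24534*1/21026 = -12267/10513 ≈ -1.1668)
O(H) = 0 (O(H) = -0*(-2)*(6 - H)/3 = -0*(6 - H) = -⅓*0 = 0)
((4128 - 18607) + 49475)*(t + O(181)) = ((4128 - 18607) + 49475)*(-12267/10513 + 0) = (-14479 + 49475)*(-12267/10513) = 34996*(-12267/10513) = -429295932/10513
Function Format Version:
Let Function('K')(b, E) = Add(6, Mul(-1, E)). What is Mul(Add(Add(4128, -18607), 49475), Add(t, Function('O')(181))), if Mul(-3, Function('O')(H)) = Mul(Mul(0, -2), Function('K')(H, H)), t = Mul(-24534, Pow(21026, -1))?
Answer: Rational(-429295932, 10513) ≈ -40835.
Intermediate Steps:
t = Rational(-12267, 10513) (t = Mul(-24534, Rational(1, 21026)) = Rational(-12267, 10513) ≈ -1.1668)
Function('O')(H) = 0 (Function('O')(H) = Mul(Rational(-1, 3), Mul(Mul(0, -2), Add(6, Mul(-1, H)))) = Mul(Rational(-1, 3), Mul(0, Add(6, Mul(-1, H)))) = Mul(Rational(-1, 3), 0) = 0)
Mul(Add(Add(4128, -18607), 49475), Add(t, Function('O')(181))) = Mul(Add(Add(4128, -18607), 49475), Add(Rational(-12267, 10513), 0)) = Mul(Add(-14479, 49475), Rational(-12267, 10513)) = Mul(34996, Rational(-12267, 10513)) = Rational(-429295932, 10513)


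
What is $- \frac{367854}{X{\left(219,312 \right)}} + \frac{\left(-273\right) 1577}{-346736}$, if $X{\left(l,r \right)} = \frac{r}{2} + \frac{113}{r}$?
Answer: $- \frac{3059541776211}{1301193520} \approx -2351.3$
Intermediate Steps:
$X{\left(l,r \right)} = \frac{r}{2} + \frac{113}{r}$ ($X{\left(l,r \right)} = r \frac{1}{2} + \frac{113}{r} = \frac{r}{2} + \frac{113}{r}$)
$- \frac{367854}{X{\left(219,312 \right)}} + \frac{\left(-273\right) 1577}{-346736} = - \frac{367854}{\frac{1}{2} \cdot 312 + \frac{113}{312}} + \frac{\left(-273\right) 1577}{-346736} = - \frac{367854}{156 + 113 \cdot \frac{1}{312}} - - \frac{33117}{26672} = - \frac{367854}{156 + \frac{113}{312}} + \frac{33117}{26672} = - \frac{367854}{\frac{48785}{312}} + \frac{33117}{26672} = \left(-367854\right) \frac{312}{48785} + \frac{33117}{26672} = - \frac{114770448}{48785} + \frac{33117}{26672} = - \frac{3059541776211}{1301193520}$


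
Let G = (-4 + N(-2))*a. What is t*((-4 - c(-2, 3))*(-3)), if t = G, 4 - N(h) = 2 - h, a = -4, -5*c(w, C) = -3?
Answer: 1104/5 ≈ 220.80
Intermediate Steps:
c(w, C) = ⅗ (c(w, C) = -⅕*(-3) = ⅗)
N(h) = 2 + h (N(h) = 4 - (2 - h) = 4 + (-2 + h) = 2 + h)
G = 16 (G = (-4 + (2 - 2))*(-4) = (-4 + 0)*(-4) = -4*(-4) = 16)
t = 16
t*((-4 - c(-2, 3))*(-3)) = 16*((-4 - 1*⅗)*(-3)) = 16*((-4 - ⅗)*(-3)) = 16*(-23/5*(-3)) = 16*(69/5) = 1104/5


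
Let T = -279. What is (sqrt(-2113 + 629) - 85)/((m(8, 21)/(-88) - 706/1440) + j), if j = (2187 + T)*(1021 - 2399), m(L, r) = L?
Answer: 673200/20823458683 - 15840*I*sqrt(371)/20823458683 ≈ 3.2329e-5 - 1.4652e-5*I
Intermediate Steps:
j = -2629224 (j = (2187 - 279)*(1021 - 2399) = 1908*(-1378) = -2629224)
(sqrt(-2113 + 629) - 85)/((m(8, 21)/(-88) - 706/1440) + j) = (sqrt(-2113 + 629) - 85)/((8/(-88) - 706/1440) - 2629224) = (sqrt(-1484) - 85)/((8*(-1/88) - 706*1/1440) - 2629224) = (2*I*sqrt(371) - 85)/((-1/11 - 353/720) - 2629224) = (-85 + 2*I*sqrt(371))/(-4603/7920 - 2629224) = (-85 + 2*I*sqrt(371))/(-20823458683/7920) = (-85 + 2*I*sqrt(371))*(-7920/20823458683) = 673200/20823458683 - 15840*I*sqrt(371)/20823458683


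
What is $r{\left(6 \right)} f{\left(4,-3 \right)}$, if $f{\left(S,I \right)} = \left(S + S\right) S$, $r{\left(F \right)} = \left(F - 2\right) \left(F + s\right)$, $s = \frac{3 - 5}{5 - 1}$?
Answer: $704$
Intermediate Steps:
$s = - \frac{1}{2}$ ($s = - \frac{2}{4} = \left(-2\right) \frac{1}{4} = - \frac{1}{2} \approx -0.5$)
$r{\left(F \right)} = \left(-2 + F\right) \left(- \frac{1}{2} + F\right)$ ($r{\left(F \right)} = \left(F - 2\right) \left(F - \frac{1}{2}\right) = \left(F + \left(-5 + 3\right)\right) \left(- \frac{1}{2} + F\right) = \left(F - 2\right) \left(- \frac{1}{2} + F\right) = \left(-2 + F\right) \left(- \frac{1}{2} + F\right)$)
$f{\left(S,I \right)} = 2 S^{2}$ ($f{\left(S,I \right)} = 2 S S = 2 S^{2}$)
$r{\left(6 \right)} f{\left(4,-3 \right)} = \left(1 + 6^{2} - 15\right) 2 \cdot 4^{2} = \left(1 + 36 - 15\right) 2 \cdot 16 = 22 \cdot 32 = 704$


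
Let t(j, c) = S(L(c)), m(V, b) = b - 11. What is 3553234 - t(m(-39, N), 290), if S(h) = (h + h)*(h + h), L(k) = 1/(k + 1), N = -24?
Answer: 300891408350/84681 ≈ 3.5532e+6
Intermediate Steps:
m(V, b) = -11 + b
L(k) = 1/(1 + k)
S(h) = 4*h² (S(h) = (2*h)*(2*h) = 4*h²)
t(j, c) = 4/(1 + c)² (t(j, c) = 4*(1/(1 + c))² = 4/(1 + c)²)
3553234 - t(m(-39, N), 290) = 3553234 - 4/(1 + 290)² = 3553234 - 4/291² = 3553234 - 4/84681 = 300891408350/84681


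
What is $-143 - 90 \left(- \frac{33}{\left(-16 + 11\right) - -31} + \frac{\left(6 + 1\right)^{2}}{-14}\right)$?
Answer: $\frac{3721}{13} \approx 286.23$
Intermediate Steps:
$-143 - 90 \left(- \frac{33}{\left(-16 + 11\right) - -31} + \frac{\left(6 + 1\right)^{2}}{-14}\right) = -143 - 90 \left(- \frac{33}{-5 + 31} + 7^{2} \left(- \frac{1}{14}\right)\right) = -143 - 90 \left(- \frac{33}{26} + 49 \left(- \frac{1}{14}\right)\right) = -143 - 90 \left(\left(-33\right) \frac{1}{26} - \frac{7}{2}\right) = -143 - 90 \left(- \frac{33}{26} - \frac{7}{2}\right) = -143 - - \frac{5580}{13} = -143 + \frac{5580}{13} = \frac{3721}{13}$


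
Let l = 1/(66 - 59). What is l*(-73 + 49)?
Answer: -24/7 ≈ -3.4286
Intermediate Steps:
l = ⅐ (l = 1/7 = ⅐ ≈ 0.14286)
l*(-73 + 49) = (-73 + 49)/7 = (⅐)*(-24) = -24/7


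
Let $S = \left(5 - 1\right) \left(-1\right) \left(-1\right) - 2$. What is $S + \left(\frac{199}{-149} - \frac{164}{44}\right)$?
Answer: $- \frac{5020}{1639} \approx -3.0628$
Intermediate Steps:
$S = 2$ ($S = 4 \left(-1\right) \left(-1\right) - 2 = \left(-4\right) \left(-1\right) - 2 = 4 - 2 = 2$)
$S + \left(\frac{199}{-149} - \frac{164}{44}\right) = 2 + \left(\frac{199}{-149} - \frac{164}{44}\right) = 2 + \left(199 \left(- \frac{1}{149}\right) - \frac{41}{11}\right) = 2 - \frac{8298}{1639} = - \frac{5020}{1639}$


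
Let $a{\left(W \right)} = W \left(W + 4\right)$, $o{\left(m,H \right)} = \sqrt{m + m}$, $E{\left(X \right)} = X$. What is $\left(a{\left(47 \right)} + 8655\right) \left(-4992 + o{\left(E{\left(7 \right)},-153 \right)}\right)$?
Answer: $-55171584 + 11052 \sqrt{14} \approx -5.513 \cdot 10^{7}$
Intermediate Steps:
$o{\left(m,H \right)} = \sqrt{2} \sqrt{m}$ ($o{\left(m,H \right)} = \sqrt{2 m} = \sqrt{2} \sqrt{m}$)
$a{\left(W \right)} = W \left(4 + W\right)$
$\left(a{\left(47 \right)} + 8655\right) \left(-4992 + o{\left(E{\left(7 \right)},-153 \right)}\right) = \left(47 \left(4 + 47\right) + 8655\right) \left(-4992 + \sqrt{2} \sqrt{7}\right) = \left(47 \cdot 51 + 8655\right) \left(-4992 + \sqrt{14}\right) = \left(2397 + 8655\right) \left(-4992 + \sqrt{14}\right) = 11052 \left(-4992 + \sqrt{14}\right) = -55171584 + 11052 \sqrt{14}$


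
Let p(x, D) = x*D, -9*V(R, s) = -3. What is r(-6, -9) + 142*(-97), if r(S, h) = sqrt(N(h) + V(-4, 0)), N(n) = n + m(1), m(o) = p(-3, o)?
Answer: -13774 + I*sqrt(105)/3 ≈ -13774.0 + 3.4156*I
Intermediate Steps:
V(R, s) = 1/3 (V(R, s) = -1/9*(-3) = 1/3)
p(x, D) = D*x
m(o) = -3*o (m(o) = o*(-3) = -3*o)
N(n) = -3 + n (N(n) = n - 3*1 = n - 3 = -3 + n)
r(S, h) = sqrt(-8/3 + h) (r(S, h) = sqrt((-3 + h) + 1/3) = sqrt(-8/3 + h))
r(-6, -9) + 142*(-97) = sqrt(-24 + 9*(-9))/3 + 142*(-97) = sqrt(-24 - 81)/3 - 13774 = sqrt(-105)/3 - 13774 = (I*sqrt(105))/3 - 13774 = I*sqrt(105)/3 - 13774 = -13774 + I*sqrt(105)/3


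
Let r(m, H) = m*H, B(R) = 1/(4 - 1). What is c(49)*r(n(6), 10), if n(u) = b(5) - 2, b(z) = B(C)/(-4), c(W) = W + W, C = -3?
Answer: -6125/3 ≈ -2041.7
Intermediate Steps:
c(W) = 2*W
B(R) = 1/3
b(z) = -1/12 (b(z) = (1/3)/(-4) = (1/3)*(-1/4) = -1/12)
n(u) = -25/12 (n(u) = -1/12 - 2 = -25/12)
r(m, H) = H*m
c(49)*r(n(6), 10) = (2*49)*(10*(-25/12)) = 98*(-125/6) = -6125/3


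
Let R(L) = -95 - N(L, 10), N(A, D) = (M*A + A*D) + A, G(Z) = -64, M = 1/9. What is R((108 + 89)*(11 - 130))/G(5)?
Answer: -2343445/576 ≈ -4068.5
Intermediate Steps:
M = ⅑ (M = 1*(⅑) = ⅑ ≈ 0.11111)
N(A, D) = 10*A/9 + A*D (N(A, D) = (A/9 + A*D) + A = 10*A/9 + A*D)
R(L) = -95 - 100*L/9 (R(L) = -95 - L*(10 + 9*10)/9 = -95 - L*(10 + 90)/9 = -95 - L*100/9 = -95 - 100*L/9)
R((108 + 89)*(11 - 130))/G(5) = (-95 - 100*(108 + 89)*(11 - 130)/9)/(-64) = (-95 - 19700*(-119)/9)*(-1/64) = (-95 - 100/9*(-23443))*(-1/64) = (-95 + 2344300/9)*(-1/64) = (2343445/9)*(-1/64) = -2343445/576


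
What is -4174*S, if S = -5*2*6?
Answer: 250440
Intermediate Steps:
S = -60 (S = -10*6 = -60)
-4174*S = -4174*(-60) = 250440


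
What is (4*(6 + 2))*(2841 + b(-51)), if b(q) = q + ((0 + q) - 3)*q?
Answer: 177408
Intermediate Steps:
b(q) = q + q*(-3 + q) (b(q) = q + (q - 3)*q = q + (-3 + q)*q = q + q*(-3 + q))
(4*(6 + 2))*(2841 + b(-51)) = (4*(6 + 2))*(2841 - 51*(-2 - 51)) = (4*8)*(2841 - 51*(-53)) = 32*(2841 + 2703) = 32*5544 = 177408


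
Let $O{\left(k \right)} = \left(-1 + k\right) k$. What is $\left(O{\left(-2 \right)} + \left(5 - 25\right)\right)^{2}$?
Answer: $196$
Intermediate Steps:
$O{\left(k \right)} = k \left(-1 + k\right)$
$\left(O{\left(-2 \right)} + \left(5 - 25\right)\right)^{2} = \left(- 2 \left(-1 - 2\right) + \left(5 - 25\right)\right)^{2} = \left(\left(-2\right) \left(-3\right) - 20\right)^{2} = \left(6 - 20\right)^{2} = \left(-14\right)^{2} = 196$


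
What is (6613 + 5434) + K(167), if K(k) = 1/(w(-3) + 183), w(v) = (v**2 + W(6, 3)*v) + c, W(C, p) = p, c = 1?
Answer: 2216649/184 ≈ 12047.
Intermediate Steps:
w(v) = 1 + v**2 + 3*v (w(v) = (v**2 + 3*v) + 1 = 1 + v**2 + 3*v)
K(k) = 1/184 (K(k) = 1/((1 + (-3)**2 + 3*(-3)) + 183) = 1/((1 + 9 - 9) + 183) = 1/(1 + 183) = 1/184)
(6613 + 5434) + K(167) = (6613 + 5434) + 1/184 = 12047 + 1/184 = 2216649/184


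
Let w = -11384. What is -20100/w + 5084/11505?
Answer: 72281689/32743230 ≈ 2.2075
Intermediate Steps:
-20100/w + 5084/11505 = -20100/(-11384) + 5084/11505 = -20100*(-1/11384) + 5084*(1/11505) = 5025/2846 + 5084/11505 = 72281689/32743230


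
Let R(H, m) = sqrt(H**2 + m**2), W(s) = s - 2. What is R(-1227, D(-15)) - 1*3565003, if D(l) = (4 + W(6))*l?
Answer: -3565003 + 3*sqrt(168881) ≈ -3.5638e+6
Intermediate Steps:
W(s) = -2 + s
D(l) = 8*l (D(l) = (4 + (-2 + 6))*l = (4 + 4)*l = 8*l)
R(-1227, D(-15)) - 1*3565003 = sqrt((-1227)**2 + (8*(-15))**2) - 1*3565003 = sqrt(1505529 + (-120)**2) - 3565003 = sqrt(1505529 + 14400) - 3565003 = sqrt(1519929) - 3565003 = 3*sqrt(168881) - 3565003 = -3565003 + 3*sqrt(168881)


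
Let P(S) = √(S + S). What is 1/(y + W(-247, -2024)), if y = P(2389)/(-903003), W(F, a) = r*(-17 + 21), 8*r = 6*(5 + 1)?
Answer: 7338729762081/132097135715069 + 903003*√4778/264194271430138 ≈ 0.055556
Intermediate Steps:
r = 9/2 (r = (6*(5 + 1))/8 = (6*6)/8 = (⅛)*36 = 9/2 ≈ 4.5000)
P(S) = √2*√S (P(S) = √(2*S) = √2*√S)
W(F, a) = 18 (W(F, a) = 9*(-17 + 21)/2 = (9/2)*4 = 18)
y = -√4778/903003 (y = (√2*√2389)/(-903003) = √4778*(-1/903003) = -√4778/903003 ≈ -7.6548e-5)
1/(y + W(-247, -2024)) = 1/(-√4778/903003 + 18) = 1/(18 - √4778/903003)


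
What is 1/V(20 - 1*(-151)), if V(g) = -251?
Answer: -1/251 ≈ -0.0039841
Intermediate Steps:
1/V(20 - 1*(-151)) = 1/(-251) = -1/251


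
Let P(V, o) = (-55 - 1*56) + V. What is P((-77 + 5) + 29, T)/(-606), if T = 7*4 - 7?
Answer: 77/303 ≈ 0.25413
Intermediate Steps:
T = 21 (T = 28 - 7 = 21)
P(V, o) = -111 + V (P(V, o) = (-55 - 56) + V = -111 + V)
P((-77 + 5) + 29, T)/(-606) = (-111 + ((-77 + 5) + 29))/(-606) = (-111 + (-72 + 29))*(-1/606) = (-111 - 43)*(-1/606) = -154*(-1/606) = 77/303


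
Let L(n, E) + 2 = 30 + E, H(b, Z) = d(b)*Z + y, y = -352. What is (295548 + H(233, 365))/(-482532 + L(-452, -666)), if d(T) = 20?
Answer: -151248/241585 ≈ -0.62607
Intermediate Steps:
H(b, Z) = -352 + 20*Z (H(b, Z) = 20*Z - 352 = -352 + 20*Z)
L(n, E) = 28 + E (L(n, E) = -2 + (30 + E) = 28 + E)
(295548 + H(233, 365))/(-482532 + L(-452, -666)) = (295548 + (-352 + 20*365))/(-482532 + (28 - 666)) = (295548 + (-352 + 7300))/(-482532 - 638) = (295548 + 6948)/(-483170) = 302496*(-1/483170) = -151248/241585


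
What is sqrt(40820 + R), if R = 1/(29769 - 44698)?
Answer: 7*sqrt(185668554259)/14929 ≈ 202.04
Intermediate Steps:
R = -1/14929 (R = 1/(-14929) = -1/14929 ≈ -6.6984e-5)
sqrt(40820 + R) = sqrt(40820 - 1/14929) = sqrt(609401779/14929) = 7*sqrt(185668554259)/14929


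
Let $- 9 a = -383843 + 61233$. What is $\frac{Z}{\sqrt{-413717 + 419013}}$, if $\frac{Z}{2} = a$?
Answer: $\frac{161305 \sqrt{331}}{2979} \approx 985.13$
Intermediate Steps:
$a = \frac{322610}{9}$ ($a = - \frac{-383843 + 61233}{9} = \left(- \frac{1}{9}\right) \left(-322610\right) = \frac{322610}{9} \approx 35846.0$)
$Z = \frac{645220}{9}$ ($Z = 2 \cdot \frac{322610}{9} = \frac{645220}{9} \approx 71691.0$)
$\frac{Z}{\sqrt{-413717 + 419013}} = \frac{645220}{9 \sqrt{-413717 + 419013}} = \frac{645220}{9 \sqrt{5296}} = \frac{645220}{9 \cdot 4 \sqrt{331}} = \frac{645220 \frac{\sqrt{331}}{1324}}{9} = \frac{161305 \sqrt{331}}{2979}$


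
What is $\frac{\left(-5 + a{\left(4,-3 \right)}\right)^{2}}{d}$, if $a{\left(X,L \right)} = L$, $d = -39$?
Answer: $- \frac{64}{39} \approx -1.641$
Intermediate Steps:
$\frac{\left(-5 + a{\left(4,-3 \right)}\right)^{2}}{d} = \frac{\left(-5 - 3\right)^{2}}{-39} = \left(-8\right)^{2} \left(- \frac{1}{39}\right) = 64 \left(- \frac{1}{39}\right) = - \frac{64}{39}$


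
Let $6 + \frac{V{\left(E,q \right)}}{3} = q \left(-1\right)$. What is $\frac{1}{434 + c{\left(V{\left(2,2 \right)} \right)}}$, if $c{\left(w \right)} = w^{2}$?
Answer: $\frac{1}{1010} \approx 0.0009901$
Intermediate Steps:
$V{\left(E,q \right)} = -18 - 3 q$ ($V{\left(E,q \right)} = -18 + 3 q \left(-1\right) = -18 + 3 \left(- q\right) = -18 - 3 q$)
$\frac{1}{434 + c{\left(V{\left(2,2 \right)} \right)}} = \frac{1}{434 + \left(-18 - 6\right)^{2}} = \frac{1}{434 + \left(-24\right)^{2}} = \frac{1}{434 + 576} = \frac{1}{1010}$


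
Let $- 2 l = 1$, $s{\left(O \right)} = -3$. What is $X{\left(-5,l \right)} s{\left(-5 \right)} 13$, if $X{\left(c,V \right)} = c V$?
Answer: $- \frac{195}{2} \approx -97.5$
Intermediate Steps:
$l = - \frac{1}{2}$ ($l = \left(- \frac{1}{2}\right) 1 = - \frac{1}{2} \approx -0.5$)
$X{\left(c,V \right)} = V c$
$X{\left(-5,l \right)} s{\left(-5 \right)} 13 = \left(- \frac{1}{2}\right) \left(-5\right) \left(-3\right) 13 = \frac{5}{2} \left(-3\right) 13 = \left(- \frac{15}{2}\right) 13 = - \frac{195}{2}$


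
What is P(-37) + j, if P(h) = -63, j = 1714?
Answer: 1651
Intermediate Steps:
P(-37) + j = -63 + 1714 = 1651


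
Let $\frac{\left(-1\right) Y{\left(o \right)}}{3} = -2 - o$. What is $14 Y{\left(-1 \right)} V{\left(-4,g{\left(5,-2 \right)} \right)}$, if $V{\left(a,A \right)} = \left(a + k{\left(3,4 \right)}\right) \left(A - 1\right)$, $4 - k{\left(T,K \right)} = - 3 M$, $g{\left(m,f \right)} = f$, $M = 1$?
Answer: $-378$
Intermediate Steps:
$Y{\left(o \right)} = 6 + 3 o$ ($Y{\left(o \right)} = - 3 \left(-2 - o\right) = 6 + 3 o$)
$k{\left(T,K \right)} = 7$ ($k{\left(T,K \right)} = 4 - \left(-3\right) 1 = 4 - -3 = 4 + 3 = 7$)
$V{\left(a,A \right)} = \left(-1 + A\right) \left(7 + a\right)$ ($V{\left(a,A \right)} = \left(a + 7\right) \left(A - 1\right) = \left(7 + a\right) \left(-1 + A\right) = \left(-1 + A\right) \left(7 + a\right)$)
$14 Y{\left(-1 \right)} V{\left(-4,g{\left(5,-2 \right)} \right)} = 14 \left(6 + 3 \left(-1\right)\right) \left(-7 - -4 + 7 \left(-2\right) - -8\right) = 14 \left(6 - 3\right) \left(-7 + 4 - 14 + 8\right) = 14 \cdot 3 \left(-9\right) = 42 \left(-9\right) = -378$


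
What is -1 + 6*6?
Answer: 35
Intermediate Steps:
-1 + 6*6 = -1 + 36 = 35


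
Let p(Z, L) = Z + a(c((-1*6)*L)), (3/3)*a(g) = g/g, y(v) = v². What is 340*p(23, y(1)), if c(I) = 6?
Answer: 8160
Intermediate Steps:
a(g) = 1 (a(g) = g/g = 1)
p(Z, L) = 1 + Z (p(Z, L) = Z + 1 = 1 + Z)
340*p(23, y(1)) = 340*(1 + 23) = 340*24 = 8160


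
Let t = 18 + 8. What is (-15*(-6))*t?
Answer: 2340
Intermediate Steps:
t = 26
(-15*(-6))*t = -15*(-6)*26 = 90*26 = 2340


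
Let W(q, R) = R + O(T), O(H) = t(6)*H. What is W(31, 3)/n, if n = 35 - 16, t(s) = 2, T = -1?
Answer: 1/19 ≈ 0.052632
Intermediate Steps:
n = 19
O(H) = 2*H
W(q, R) = -2 + R (W(q, R) = R + 2*(-1) = R - 2 = -2 + R)
W(31, 3)/n = (-2 + 3)/19 = 1*(1/19) = 1/19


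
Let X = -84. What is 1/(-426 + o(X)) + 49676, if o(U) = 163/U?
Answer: 1785703088/35947 ≈ 49676.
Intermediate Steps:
1/(-426 + o(X)) + 49676 = 1/(-426 + 163/(-84)) + 49676 = 1/(-426 + 163*(-1/84)) + 49676 = 1/(-426 - 163/84) + 49676 = 1/(-35947/84) + 49676 = -84/35947 + 49676 = 1785703088/35947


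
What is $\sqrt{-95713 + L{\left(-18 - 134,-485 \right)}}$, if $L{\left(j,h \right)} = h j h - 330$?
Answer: $11 i \sqrt{296283} \approx 5987.5 i$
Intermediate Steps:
$L{\left(j,h \right)} = -330 + j h^{2}$ ($L{\left(j,h \right)} = j h^{2} - 330 = -330 + j h^{2}$)
$\sqrt{-95713 + L{\left(-18 - 134,-485 \right)}} = \sqrt{-95713 + \left(-330 + \left(-18 - 134\right) \left(-485\right)^{2}\right)} = \sqrt{-95713 - 35754530} = \sqrt{-35850243} = 11 i \sqrt{296283}$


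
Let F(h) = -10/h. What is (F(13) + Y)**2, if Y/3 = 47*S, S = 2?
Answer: 13366336/169 ≈ 79091.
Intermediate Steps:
Y = 282 (Y = 3*(47*2) = 3*94 = 282)
(F(13) + Y)**2 = (-10/13 + 282)**2 = (3656/13)**2 = 13366336/169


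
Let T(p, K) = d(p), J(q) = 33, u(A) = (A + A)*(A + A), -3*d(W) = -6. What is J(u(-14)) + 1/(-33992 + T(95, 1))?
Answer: 1121669/33990 ≈ 33.000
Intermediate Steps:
d(W) = 2 (d(W) = -⅓*(-6) = 2)
u(A) = 4*A² (u(A) = (2*A)*(2*A) = 4*A²)
T(p, K) = 2
J(u(-14)) + 1/(-33992 + T(95, 1)) = 33 + 1/(-33992 + 2) = 33 + 1/(-33990) = 33 - 1/33990 = 1121669/33990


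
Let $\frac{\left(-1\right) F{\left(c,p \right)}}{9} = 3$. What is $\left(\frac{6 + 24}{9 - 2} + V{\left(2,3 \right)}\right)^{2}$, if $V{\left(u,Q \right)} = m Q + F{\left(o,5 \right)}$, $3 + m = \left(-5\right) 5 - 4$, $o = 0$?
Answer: $\frac{690561}{49} \approx 14093.0$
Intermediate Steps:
$F{\left(c,p \right)} = -27$ ($F{\left(c,p \right)} = \left(-9\right) 3 = -27$)
$m = -32$ ($m = -3 - 29 = -32$)
$V{\left(u,Q \right)} = -27 - 32 Q$ ($V{\left(u,Q \right)} = - 32 Q - 27 = -27 - 32 Q$)
$\left(\frac{6 + 24}{9 - 2} + V{\left(2,3 \right)}\right)^{2} = \left(\frac{6 + 24}{9 - 2} - 123\right)^{2} = \left(\frac{30}{7} - 123\right)^{2} = \left(- \frac{831}{7}\right)^{2} = \frac{690561}{49}$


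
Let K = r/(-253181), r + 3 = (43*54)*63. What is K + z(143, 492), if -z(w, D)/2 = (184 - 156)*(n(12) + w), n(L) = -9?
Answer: -1900016507/253181 ≈ -7504.6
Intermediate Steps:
r = 146283 (r = -3 + (43*54)*63 = -3 + 2322*63 = -3 + 146286 = 146283)
z(w, D) = 504 - 56*w (z(w, D) = -2*(184 - 156)*(-9 + w) = -56*(-9 + w) = -2*(-252 + 28*w) = 504 - 56*w)
K = -146283/253181 (K = 146283/(-253181) = 146283*(-1/253181) = -146283/253181 ≈ -0.57778)
K + z(143, 492) = -146283/253181 + (504 - 56*143) = -146283/253181 + (504 - 8008) = -146283/253181 - 7504 = -1900016507/253181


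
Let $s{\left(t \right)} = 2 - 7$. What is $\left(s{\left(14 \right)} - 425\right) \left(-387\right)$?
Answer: $166410$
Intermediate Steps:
$s{\left(t \right)} = -5$ ($s{\left(t \right)} = 2 - 7 = -5$)
$\left(s{\left(14 \right)} - 425\right) \left(-387\right) = \left(-5 - 425\right) \left(-387\right) = \left(-430\right) \left(-387\right) = 166410$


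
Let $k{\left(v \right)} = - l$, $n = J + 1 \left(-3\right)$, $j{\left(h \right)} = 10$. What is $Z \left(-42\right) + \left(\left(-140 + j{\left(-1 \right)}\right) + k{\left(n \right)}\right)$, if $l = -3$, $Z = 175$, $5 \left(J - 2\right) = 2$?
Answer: $-7477$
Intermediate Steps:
$J = \frac{12}{5}$ ($J = 2 + \frac{1}{5} \cdot 2 = 2 + \frac{2}{5} = \frac{12}{5} \approx 2.4$)
$n = - \frac{3}{5}$ ($n = \frac{12}{5} + 1 \left(-3\right) = \frac{12}{5} - 3 = - \frac{3}{5} \approx -0.6$)
$k{\left(v \right)} = 3$ ($k{\left(v \right)} = \left(-1\right) \left(-3\right) = 3$)
$Z \left(-42\right) + \left(\left(-140 + j{\left(-1 \right)}\right) + k{\left(n \right)}\right) = 175 \left(-42\right) + \left(\left(-140 + 10\right) + 3\right) = -7350 + \left(-130 + 3\right) = -7350 - 127 = -7477$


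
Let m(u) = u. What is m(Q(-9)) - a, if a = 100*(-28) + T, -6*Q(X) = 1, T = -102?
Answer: 17411/6 ≈ 2901.8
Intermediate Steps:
Q(X) = -1/6 (Q(X) = -1/6*1 = -1/6)
a = -2902 (a = 100*(-28) - 102 = -2800 - 102 = -2902)
m(Q(-9)) - a = -1/6 - 1*(-2902) = -1/6 + 2902 = 17411/6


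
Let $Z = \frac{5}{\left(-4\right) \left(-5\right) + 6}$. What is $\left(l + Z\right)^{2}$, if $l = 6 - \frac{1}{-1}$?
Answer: $\frac{34969}{676} \approx 51.729$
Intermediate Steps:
$Z = \frac{5}{26}$ ($Z = \frac{5}{20 + 6} = \frac{5}{26} \approx 0.19231$)
$l = 7$ ($l = 6 - -1 = 6 + 1 = 7$)
$\left(l + Z\right)^{2} = \left(7 + \frac{5}{26}\right)^{2} = \left(\frac{187}{26}\right)^{2} = \frac{34969}{676}$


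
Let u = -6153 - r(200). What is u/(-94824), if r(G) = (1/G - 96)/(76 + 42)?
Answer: 145191601/2237846400 ≈ 0.064880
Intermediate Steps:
r(G) = -48/59 + 1/(118*G) (r(G) = (-96 + 1/G)/118 = (-96 + 1/G)*(1/118) = -48/59 + 1/(118*G))
u = -145191601/23600 (u = -6153 - (1 - 96*200)/(118*200) = -6153 - (1 - 19200)/(118*200) = -6153 - (-19199)/(118*200) = -6153 - 1*(-19199/23600) = -6153 + 19199/23600 = -145191601/23600 ≈ -6152.2)
u/(-94824) = -145191601/23600/(-94824) = -145191601/23600*(-1/94824) = 145191601/2237846400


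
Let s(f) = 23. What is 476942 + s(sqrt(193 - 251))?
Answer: 476965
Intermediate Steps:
476942 + s(sqrt(193 - 251)) = 476942 + 23 = 476965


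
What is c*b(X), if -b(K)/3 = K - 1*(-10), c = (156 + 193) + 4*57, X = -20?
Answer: 17310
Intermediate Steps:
c = 577 (c = 349 + 228 = 577)
b(K) = -30 - 3*K (b(K) = -3*(K - 1*(-10)) = -3*(K + 10) = -3*(10 + K) = -30 - 3*K)
c*b(X) = 577*(-30 - 3*(-20)) = 577*(-30 + 60) = 577*30 = 17310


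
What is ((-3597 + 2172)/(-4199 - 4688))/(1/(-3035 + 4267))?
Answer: 1755600/8887 ≈ 197.55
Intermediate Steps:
((-3597 + 2172)/(-4199 - 4688))/(1/(-3035 + 4267)) = (-1425/(-8887))/(1/1232) = (-1425*(-1/8887))/(1/1232) = (1425/8887)*1232 = 1755600/8887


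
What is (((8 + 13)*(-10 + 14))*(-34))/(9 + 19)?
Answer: -102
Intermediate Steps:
(((8 + 13)*(-10 + 14))*(-34))/(9 + 19) = ((21*4)*(-34))/28 = (84*(-34))*(1/28) = -2856*1/28 = -102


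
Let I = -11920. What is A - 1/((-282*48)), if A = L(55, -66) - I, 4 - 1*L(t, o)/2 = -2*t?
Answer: 164435329/13536 ≈ 12148.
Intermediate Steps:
L(t, o) = 8 + 4*t (L(t, o) = 8 - (-4)*t = 8 + 4*t)
A = 12148 (A = (8 + 4*55) - 1*(-11920) = (8 + 220) + 11920 = 228 + 11920 = 12148)
A - 1/((-282*48)) = 12148 - 1/((-282*48)) = 12148 - 1/(-13536) = 12148 - 1*(-1/13536) = 12148 + 1/13536 = 164435329/13536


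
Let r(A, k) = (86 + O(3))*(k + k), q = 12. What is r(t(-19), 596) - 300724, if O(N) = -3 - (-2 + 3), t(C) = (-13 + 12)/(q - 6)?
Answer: -202980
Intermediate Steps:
t(C) = -⅙ (t(C) = (-13 + 12)/(12 - 6) = -1/6 = -1*⅙ = -⅙)
O(N) = -4 (O(N) = -3 - 1*1 = -3 - 1 = -4)
r(A, k) = 164*k (r(A, k) = (86 - 4)*(k + k) = 82*(2*k) = 164*k)
r(t(-19), 596) - 300724 = 164*596 - 300724 = 97744 - 300724 = -202980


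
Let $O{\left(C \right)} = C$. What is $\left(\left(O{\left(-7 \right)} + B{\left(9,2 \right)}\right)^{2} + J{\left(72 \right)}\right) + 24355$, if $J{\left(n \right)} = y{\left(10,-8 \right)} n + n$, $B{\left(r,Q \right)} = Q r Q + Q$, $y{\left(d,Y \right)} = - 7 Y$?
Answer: $29420$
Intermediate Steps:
$B{\left(r,Q \right)} = Q + r Q^{2}$ ($B{\left(r,Q \right)} = r Q^{2} + Q = Q + r Q^{2}$)
$J{\left(n \right)} = 57 n$ ($J{\left(n \right)} = \left(-7\right) \left(-8\right) n + n = 56 n + n = 57 n$)
$\left(\left(O{\left(-7 \right)} + B{\left(9,2 \right)}\right)^{2} + J{\left(72 \right)}\right) + 24355 = \left(\left(-7 + 2 \left(1 + 2 \cdot 9\right)\right)^{2} + 57 \cdot 72\right) + 24355 = \left(\left(-7 + 2 \left(1 + 18\right)\right)^{2} + 4104\right) + 24355 = \left(\left(-7 + 2 \cdot 19\right)^{2} + 4104\right) + 24355 = \left(\left(-7 + 38\right)^{2} + 4104\right) + 24355 = \left(31^{2} + 4104\right) + 24355 = \left(961 + 4104\right) + 24355 = 5065 + 24355 = 29420$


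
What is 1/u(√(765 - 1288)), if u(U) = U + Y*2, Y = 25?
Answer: 50/3023 - I*√523/3023 ≈ 0.01654 - 0.0075651*I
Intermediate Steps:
u(U) = 50 + U (u(U) = U + 25*2 = U + 50 = 50 + U)
1/u(√(765 - 1288)) = 1/(50 + √(765 - 1288)) = 1/(50 + √(-523)) = 1/(50 + I*√523)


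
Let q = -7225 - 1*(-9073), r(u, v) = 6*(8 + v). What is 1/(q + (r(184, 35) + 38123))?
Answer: 1/40229 ≈ 2.4858e-5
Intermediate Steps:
r(u, v) = 48 + 6*v
q = 1848 (q = -7225 + 9073 = 1848)
1/(q + (r(184, 35) + 38123)) = 1/(1848 + ((48 + 6*35) + 38123)) = 1/(1848 + ((48 + 210) + 38123)) = 1/(1848 + (258 + 38123)) = 1/(1848 + 38381) = 1/40229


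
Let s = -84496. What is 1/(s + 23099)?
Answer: -1/61397 ≈ -1.6287e-5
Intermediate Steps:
1/(s + 23099) = 1/(-84496 + 23099) = 1/(-61397) = -1/61397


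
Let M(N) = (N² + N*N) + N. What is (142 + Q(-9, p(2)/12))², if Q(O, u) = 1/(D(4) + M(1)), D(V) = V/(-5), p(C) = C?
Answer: 2455489/121 ≈ 20293.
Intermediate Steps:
M(N) = N + 2*N² (M(N) = (N² + N²) + N = 2*N² + N = N + 2*N²)
D(V) = -V/5 (D(V) = V*(-⅕) = -V/5)
Q(O, u) = 5/11 (Q(O, u) = 1/(-⅕*4 + 1*(1 + 2*1)) = 1/(-⅘ + 1*(1 + 2)) = 1/(-⅘ + 1*3) = 1/(-⅘ + 3) = 1/(11/5) = 5/11)
(142 + Q(-9, p(2)/12))² = (142 + 5/11)² = (1567/11)² = 2455489/121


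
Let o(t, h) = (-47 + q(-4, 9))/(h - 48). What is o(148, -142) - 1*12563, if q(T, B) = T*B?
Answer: -2386887/190 ≈ -12563.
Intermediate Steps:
q(T, B) = B*T
o(t, h) = -83/(-48 + h) (o(t, h) = (-47 + 9*(-4))/(h - 48) = (-47 - 36)/(-48 + h) = -83/(-48 + h))
o(148, -142) - 1*12563 = -83/(-48 - 142) - 1*12563 = -83/(-190) - 12563 = -83*(-1/190) - 12563 = 83/190 - 12563 = -2386887/190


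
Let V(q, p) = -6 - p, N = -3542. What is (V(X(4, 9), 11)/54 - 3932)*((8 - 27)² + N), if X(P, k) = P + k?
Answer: 675469445/54 ≈ 1.2509e+7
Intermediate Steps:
(V(X(4, 9), 11)/54 - 3932)*((8 - 27)² + N) = ((-6 - 1*11)/54 - 3932)*((8 - 27)² - 3542) = ((-6 - 11)*(1/54) - 3932)*((-19)² - 3542) = (-17*1/54 - 3932)*(361 - 3542) = (-17/54 - 3932)*(-3181) = -212345/54*(-3181) = 675469445/54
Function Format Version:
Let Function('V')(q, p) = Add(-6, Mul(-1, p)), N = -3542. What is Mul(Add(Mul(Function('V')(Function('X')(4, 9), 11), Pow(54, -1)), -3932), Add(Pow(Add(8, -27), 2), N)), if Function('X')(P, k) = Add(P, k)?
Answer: Rational(675469445, 54) ≈ 1.2509e+7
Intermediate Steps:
Mul(Add(Mul(Function('V')(Function('X')(4, 9), 11), Pow(54, -1)), -3932), Add(Pow(Add(8, -27), 2), N)) = Mul(Add(Mul(Add(-6, Mul(-1, 11)), Pow(54, -1)), -3932), Add(Pow(Add(8, -27), 2), -3542)) = Mul(Add(Mul(Add(-6, -11), Rational(1, 54)), -3932), Add(Pow(-19, 2), -3542)) = Mul(Add(Mul(-17, Rational(1, 54)), -3932), Add(361, -3542)) = Mul(Add(Rational(-17, 54), -3932), -3181) = Mul(Rational(-212345, 54), -3181) = Rational(675469445, 54)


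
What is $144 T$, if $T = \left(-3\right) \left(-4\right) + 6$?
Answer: $2592$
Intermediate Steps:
$T = 18$ ($T = 12 + 6 = 18$)
$144 T = 144 \cdot 18 = 2592$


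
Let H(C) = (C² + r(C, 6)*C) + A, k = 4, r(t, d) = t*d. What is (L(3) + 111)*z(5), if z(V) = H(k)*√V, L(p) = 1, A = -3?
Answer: 12208*√5 ≈ 27298.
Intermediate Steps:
r(t, d) = d*t
H(C) = -3 + 7*C² (H(C) = (C² + (6*C)*C) - 3 = (C² + 6*C²) - 3 = 7*C² - 3 = -3 + 7*C²)
z(V) = 109*√V (z(V) = (-3 + 7*4²)*√V = (-3 + 7*16)*√V = (-3 + 112)*√V = 109*√V)
(L(3) + 111)*z(5) = (1 + 111)*(109*√5) = 112*(109*√5) = 12208*√5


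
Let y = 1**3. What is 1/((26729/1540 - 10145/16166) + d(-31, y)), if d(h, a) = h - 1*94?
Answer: -12447820/1347738643 ≈ -0.0092361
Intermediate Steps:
y = 1
d(h, a) = -94 + h (d(h, a) = h - 94 = -94 + h)
1/((26729/1540 - 10145/16166) + d(-31, y)) = 1/((26729/1540 - 10145/16166) + (-94 - 31)) = 1/((26729*(1/1540) - 10145*1/16166) - 125) = 1/((26729/1540 - 10145/16166) - 125) = 1/(208238857/12447820 - 125) = 1/(-1347738643/12447820) = -12447820/1347738643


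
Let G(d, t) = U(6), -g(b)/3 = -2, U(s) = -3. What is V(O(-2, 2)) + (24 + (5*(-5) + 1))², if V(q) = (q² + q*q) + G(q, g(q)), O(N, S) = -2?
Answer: 5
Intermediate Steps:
g(b) = 6 (g(b) = -3*(-2) = 6)
G(d, t) = -3
V(q) = -3 + 2*q² (V(q) = (q² + q*q) - 3 = (q² + q²) - 3 = 2*q² - 3 = -3 + 2*q²)
V(O(-2, 2)) + (24 + (5*(-5) + 1))² = (-3 + 2*(-2)²) + (24 + (5*(-5) + 1))² = (-3 + 2*4) + (24 + (-25 + 1))² = (-3 + 8) + (24 - 24)² = 5 + 0² = 5 + 0 = 5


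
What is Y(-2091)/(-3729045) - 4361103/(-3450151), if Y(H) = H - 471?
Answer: 5423862874499/4288589445265 ≈ 1.2647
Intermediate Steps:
Y(H) = -471 + H
Y(-2091)/(-3729045) - 4361103/(-3450151) = (-471 - 2091)/(-3729045) - 4361103/(-3450151) = -2562*(-1/3729045) - 4361103*(-1/3450151) = 854/1243015 + 4361103/3450151 = 5423862874499/4288589445265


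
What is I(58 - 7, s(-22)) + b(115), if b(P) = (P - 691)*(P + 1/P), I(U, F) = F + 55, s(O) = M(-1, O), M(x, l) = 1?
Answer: -7611736/115 ≈ -66189.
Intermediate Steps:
s(O) = 1
I(U, F) = 55 + F
b(P) = (-691 + P)*(P + 1/P)
I(58 - 7, s(-22)) + b(115) = (55 + 1) + (1 + 115² - 691*115 - 691/115) = 56 + (1 + 13225 - 79465 - 691*1/115) = 56 + (1 + 13225 - 79465 - 691/115) = 56 - 7618176/115 = -7611736/115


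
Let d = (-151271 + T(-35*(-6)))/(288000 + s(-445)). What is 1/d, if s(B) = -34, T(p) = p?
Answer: -287966/151061 ≈ -1.9063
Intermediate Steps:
d = -151061/287966 (d = (-151271 - 35*(-6))/(288000 - 34) = (-151271 + 210)/287966 = -151061*1/287966 = -151061/287966 ≈ -0.52458)
1/d = 1/(-151061/287966) = -287966/151061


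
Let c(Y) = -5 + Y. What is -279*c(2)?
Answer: 837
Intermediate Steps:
-279*c(2) = -279*(-5 + 2) = -279*(-3) = 837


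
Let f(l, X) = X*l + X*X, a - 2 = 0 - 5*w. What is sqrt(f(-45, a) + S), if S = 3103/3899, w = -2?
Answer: I*sqrt(6007972999)/3899 ≈ 19.88*I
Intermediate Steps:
a = 12 (a = 2 + (0 - 5*(-2)) = 2 + (0 + 10) = 2 + 10 = 12)
f(l, X) = X**2 + X*l (f(l, X) = X*l + X**2 = X**2 + X*l)
S = 3103/3899 (S = 3103*(1/3899) = 3103/3899 ≈ 0.79585)
sqrt(f(-45, a) + S) = sqrt(12*(12 - 45) + 3103/3899) = sqrt(12*(-33) + 3103/3899) = sqrt(-396 + 3103/3899) = sqrt(-1540901/3899) = I*sqrt(6007972999)/3899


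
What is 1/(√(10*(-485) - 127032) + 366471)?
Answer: 366471/134301125723 - I*√131882/134301125723 ≈ 2.7287e-6 - 2.704e-9*I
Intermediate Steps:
1/(√(10*(-485) - 127032) + 366471) = 1/(√(-4850 - 127032) + 366471) = 1/(√(-131882) + 366471) = 1/(I*√131882 + 366471) = 1/(366471 + I*√131882)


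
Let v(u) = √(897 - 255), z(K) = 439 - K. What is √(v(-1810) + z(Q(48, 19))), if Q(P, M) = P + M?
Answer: √(372 + √642) ≈ 19.933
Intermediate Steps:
Q(P, M) = M + P
v(u) = √642
√(v(-1810) + z(Q(48, 19))) = √(√642 + (439 - (19 + 48))) = √(√642 + (439 - 1*67)) = √(√642 + (439 - 67)) = √(√642 + 372) = √(372 + √642)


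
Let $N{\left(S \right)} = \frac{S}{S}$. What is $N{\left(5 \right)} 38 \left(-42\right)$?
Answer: $-1596$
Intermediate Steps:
$N{\left(S \right)} = 1$
$N{\left(5 \right)} 38 \left(-42\right) = 1 \cdot 38 \left(-42\right) = 38 \left(-42\right) = -1596$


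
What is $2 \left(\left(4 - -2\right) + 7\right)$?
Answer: $26$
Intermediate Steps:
$2 \left(\left(4 - -2\right) + 7\right) = 2 \left(\left(4 + 2\right) + 7\right) = 2 \left(6 + 7\right) = 2 \cdot 13 = 26$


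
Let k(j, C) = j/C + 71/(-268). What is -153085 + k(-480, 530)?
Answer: -2174435967/14204 ≈ -1.5309e+5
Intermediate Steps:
k(j, C) = -71/268 + j/C (k(j, C) = j/C + 71*(-1/268) = j/C - 71/268 = -71/268 + j/C)
-153085 + k(-480, 530) = -153085 + (-71/268 - 480/530) = -153085 + (-71/268 - 480*1/530) = -153085 + (-71/268 - 48/53) = -153085 - 16627/14204 = -2174435967/14204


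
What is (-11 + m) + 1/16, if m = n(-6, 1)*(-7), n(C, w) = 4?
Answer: -623/16 ≈ -38.938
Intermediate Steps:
m = -28 (m = 4*(-7) = -28)
(-11 + m) + 1/16 = (-11 - 28) + 1/16 = -39 + 1/16 = -623/16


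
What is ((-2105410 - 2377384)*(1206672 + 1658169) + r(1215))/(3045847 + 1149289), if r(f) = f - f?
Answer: -6421246022877/2097568 ≈ -3.0613e+6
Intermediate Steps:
r(f) = 0
((-2105410 - 2377384)*(1206672 + 1658169) + r(1215))/(3045847 + 1149289) = ((-2105410 - 2377384)*(1206672 + 1658169) + 0)/(3045847 + 1149289) = (-4482794*2864841 + 0)/4195136 = (-12842492045754 + 0)*(1/4195136) = -12842492045754*1/4195136 = -6421246022877/2097568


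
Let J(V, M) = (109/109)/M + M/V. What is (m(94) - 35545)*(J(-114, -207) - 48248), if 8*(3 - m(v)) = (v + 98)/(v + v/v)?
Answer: 640701167486411/373635 ≈ 1.7148e+9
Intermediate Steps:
m(v) = 3 - (98 + v)/(8*(1 + v)) (m(v) = 3 - (v + 98)/(8*(v + v/v)) = 3 - (98 + v)/(8*(v + 1)) = 3 - (98 + v)/(8*(1 + v)))
J(V, M) = 1/M + M/V (J(V, M) = (109*(1/109))/M + M/V = 1/M + M/V)
(m(94) - 35545)*(J(-114, -207) - 48248) = ((-74 + 23*94)/(8*(1 + 94)) - 35545)*((1/(-207) - 207/(-114)) - 48248) = ((⅛)*(-74 + 2162)/95 - 35545)*((-1/207 - 207*(-1/114)) - 48248) = ((⅛)*(1/95)*2088 - 35545)*((-1/207 + 69/38) - 48248) = (261/95 - 35545)*(14245/7866 - 48248) = -3376514/95*(-379504523/7866) = 640701167486411/373635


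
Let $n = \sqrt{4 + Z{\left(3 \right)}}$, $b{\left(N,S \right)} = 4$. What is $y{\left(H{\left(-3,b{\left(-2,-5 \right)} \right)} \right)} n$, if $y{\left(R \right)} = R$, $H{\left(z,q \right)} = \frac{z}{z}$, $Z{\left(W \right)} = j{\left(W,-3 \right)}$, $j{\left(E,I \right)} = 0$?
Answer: $2$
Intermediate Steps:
$Z{\left(W \right)} = 0$
$H{\left(z,q \right)} = 1$
$n = 2$ ($n = \sqrt{4 + 0} = \sqrt{4} = 2$)
$y{\left(H{\left(-3,b{\left(-2,-5 \right)} \right)} \right)} n = 1 \cdot 2 = 2$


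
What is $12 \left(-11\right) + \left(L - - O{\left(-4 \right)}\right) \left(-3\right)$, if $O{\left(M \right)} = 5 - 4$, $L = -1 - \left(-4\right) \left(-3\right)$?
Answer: $-96$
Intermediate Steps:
$L = -13$ ($L = -1 - 12 = -13$)
$O{\left(M \right)} = 1$ ($O{\left(M \right)} = 5 - 4 = 1$)
$12 \left(-11\right) + \left(L - - O{\left(-4 \right)}\right) \left(-3\right) = 12 \left(-11\right) + \left(-13 + \left(1 - 0\right)\right) \left(-3\right) = -132 + \left(-13 + \left(1 + 0\right)\right) \left(-3\right) = -132 + \left(-13 + 1\right) \left(-3\right) = -132 - -36 = -132 + 36 = -96$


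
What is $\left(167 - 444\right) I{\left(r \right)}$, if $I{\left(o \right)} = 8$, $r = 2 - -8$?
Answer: $-2216$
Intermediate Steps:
$r = 10$ ($r = 2 + 8 = 10$)
$\left(167 - 444\right) I{\left(r \right)} = \left(167 - 444\right) 8 = \left(-277\right) 8 = -2216$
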